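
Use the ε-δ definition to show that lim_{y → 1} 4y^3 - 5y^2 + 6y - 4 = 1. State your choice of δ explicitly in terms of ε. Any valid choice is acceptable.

Fix ε > 0. We want δ > 0 such that 0 < |y − 1| < δ implies |(4y^3 - 5y^2 + 6y - 4) − 1| < ε.
(4y^3 - 5y^2 + 6y - 4) − 1 = 4y^3 - 5y^2 + 6y - 5 = (y − 1)(4y^2 - y + 5).
So |(4y^3 - 5y^2 + 6y - 4) − 1| = |y − 1|·|4y^2 - y + 5|.
Require δ ≤ 1. Then |y − 1| < 1 gives |y| < 2, and by the triangle inequality |4y^2 - y + 5| ≤ 4·2^2 + 2 + 5 = 23.
Hence |(4y^3 - 5y^2 + 6y - 4) − 1| ≤ 23|y − 1| < ε provided |y − 1| < ε/23.
Take δ = min(1, ε/23). Then 0 < |y − 1| < δ gives both |y − 1| < 1 and |y − 1| < ε/23, so |(4y^3 - 5y^2 + 6y - 4) − 1| < ε.

δ = min(1, ε/23)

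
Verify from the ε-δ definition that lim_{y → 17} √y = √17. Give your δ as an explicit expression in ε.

Let ε > 0 be given. We want δ > 0 such that 0 < |y − 17| < δ implies |√y − √17| < ε.
Rationalise: √y − √17 = (y − 17)/(√y + √17), so |√y − √17| = |y − 17|/(√y + √17).
Restrict δ ≤ 17 so that |y − 17| < 17 forces y > 0, and then √y + √17 > √17.
Hence |√y − √17| < |y − 17|/√17, which is < ε once |y − 17| < √17·ε.
Take δ = min(17, √17·ε). If 0 < |y − 17| < δ then y > 0 and |√y − √17| < |y − 17|/√17 < ε.

δ = min(17, √17·ε)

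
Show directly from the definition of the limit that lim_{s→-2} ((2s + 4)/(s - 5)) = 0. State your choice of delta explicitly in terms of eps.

Suppose eps > 0. We want delta > 0 with 0 < |s + 2| < delta ⇒ |(2s + 4)/(s - 5) − 0| < eps.
Combining over a common denominator, (2s + 4)/(s - 5) − 0 = [(2s + 4)·(-7) − 0·(s - 5)] / [(-7)·(s - 5)] = -14(s + 2) / ((-7)(s - 5)).
So |(2s + 4)/(s - 5) − 0| = 14|s + 2| / (7·|s − 5|).
Restrict delta ≤ 7/2. Then |s + 2| < 7/2 gives |s − 5| = |(s + 2) + (-7)| ≥ 7 − 7/2 = 7/2.
Hence |(2s + 4)/(s - 5) − 0| < 14|s + 2|/(7·(7/2)) = (4/7)|s + 2|, which is < eps once |s + 2| < (7/4)eps.
Take delta = min(7/2, (7/4)eps). Then 0 < |s + 2| < delta forces both bounds, so |(2s + 4)/(s - 5) − 0| < eps.

delta = min(7/2, (7/4)eps)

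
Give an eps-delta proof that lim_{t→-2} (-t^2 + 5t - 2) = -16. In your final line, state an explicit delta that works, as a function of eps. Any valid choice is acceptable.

delta = min(2, eps/11)

Let eps > 0 be given. We want delta > 0 such that 0 < |t + 2| < delta implies |(-t^2 + 5t - 2) + 16| < eps.
(-t^2 + 5t - 2) + 16 = -t^2 + 5t + 14 = (t + 2)(-t + 7).
So |(-t^2 + 5t - 2) + 16| = |t + 2|·|-t + 7|.
Require delta ≤ 2. Then |t + 2| < 2 gives |t| < 4, and by the triangle inequality |-t + 7| ≤ 4 + 7 = 11.
Hence |(-t^2 + 5t - 2) + 16| ≤ 11|t + 2| < eps provided |t + 2| < eps/11.
Take delta = min(2, eps/11). Then 0 < |t + 2| < delta gives both |t + 2| < 2 and |t + 2| < eps/11, so |(-t^2 + 5t - 2) + 16| < eps.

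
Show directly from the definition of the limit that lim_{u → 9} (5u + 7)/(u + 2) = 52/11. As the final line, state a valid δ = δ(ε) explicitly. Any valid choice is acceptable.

Let ε > 0. We want δ > 0 with 0 < |u − 9| < δ ⇒ |(5u + 7)/(u + 2) − (52/11)| < ε.
Combining over a common denominator, (5u + 7)/(u + 2) − (52/11) = [(5u + 7)·11 − 52·(u + 2)] / [11·(u + 2)] = 3(u − 9) / (11(u + 2)).
So |(5u + 7)/(u + 2) − (52/11)| = 3|u − 9| / (11·|u + 2|).
Require δ ≤ 11/2, so |u + 2| ≥ |11| − |u − 9| > 11 − 11/2 = 11/2.
Hence |(5u + 7)/(u + 2) − (52/11)| < 3|u − 9|/(11·(11/2)) = (6/121)|u − 9|, which is < ε once |u − 9| < (121/6)ε.
Take δ = min(11/2, (121/6)ε). Then 0 < |u − 9| < δ forces both bounds, so |(5u + 7)/(u + 2) − (52/11)| < ε.

δ = min(11/2, (121/6)ε)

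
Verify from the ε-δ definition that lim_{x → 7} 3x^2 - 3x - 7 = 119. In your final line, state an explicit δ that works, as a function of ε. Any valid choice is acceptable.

Suppose ε > 0. We want δ > 0 such that 0 < |x − 7| < δ implies |(3x^2 - 3x - 7) − 119| < ε.
(3x^2 - 3x - 7) − 119 = 3x^2 - 3x - 126 = (x − 7)(3x + 18).
So |(3x^2 - 3x - 7) − 119| = |x − 7|·|3x + 18|.
Assume first that |x − 7| < 1, so |x| < 8. Then |3x + 18| ≤ 3·8 + 18 = 42.
Hence |(3x^2 - 3x - 7) − 119| ≤ 42|x − 7| < ε provided |x − 7| < ε/42.
Take δ = min(1, ε/42). Then 0 < |x − 7| < δ gives both |x − 7| < 1 and |x − 7| < ε/42, so |(3x^2 - 3x - 7) − 119| < ε.

δ = min(1, ε/42)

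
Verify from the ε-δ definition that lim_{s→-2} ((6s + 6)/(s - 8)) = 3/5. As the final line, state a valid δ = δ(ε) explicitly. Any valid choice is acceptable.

Let ε > 0 be given. We want δ > 0 with 0 < |s + 2| < δ ⇒ |(6s + 6)/(s - 8) − (3/5)| < ε.
Combining over a common denominator, (6s + 6)/(s - 8) − (3/5) = [(6s + 6)·(-10) − (-6)·(s - 8)] / [(-10)·(s - 8)] = -54(s + 2) / ((-10)(s - 8)).
So |(6s + 6)/(s - 8) − (3/5)| = 54|s + 2| / (10·|s − 8|).
Require δ ≤ 5, so |s − 8| ≥ |-10| − |s + 2| > 10 − 5 = 5.
Hence |(6s + 6)/(s - 8) − (3/5)| < 54|s + 2|/(10·5) = (27/25)|s + 2|, which is < ε once |s + 2| < (25/27)ε.
Take δ = min(5, (25/27)ε). Then 0 < |s + 2| < δ forces both bounds, so |(6s + 6)/(s - 8) − (3/5)| < ε.

δ = min(5, (25/27)ε)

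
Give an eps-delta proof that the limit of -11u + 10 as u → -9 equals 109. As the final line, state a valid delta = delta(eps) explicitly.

Let eps > 0. We need delta > 0 so that 0 < |u + 9| < delta implies |(-11u + 10) − 109| < eps.
|(-11u + 10) − 109| = |-11u - 99| = 11|u + 9|.
Thus it suffices that |u + 9| < eps/11.
Choosing delta = eps/11 gives |(-11u + 10) − 109| = 11|u + 9| < eps whenever |u + 9| < delta.

delta = eps/11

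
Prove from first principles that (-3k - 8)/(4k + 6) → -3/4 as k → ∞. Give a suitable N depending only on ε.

N = (7/8)/ε

Suppose ε > 0. For k ≥ 1, |(-3k - 8)/(4k + 6) + 3/4| = |-14|/(4(4k + 6)) = 14/(4(4k + 6)).
Since 4k + 6 ≥ 4k for k ≥ 1, this is ≤ 14/(4·4k) = (7/8)/k.
So |(-3k - 8)/(4k + 6) + 3/4| < ε whenever k > (7/8)/ε.
Take N = (7/8)/ε. If k > N then |(-3k - 8)/(4k + 6) + 3/4| ≤ (7/8)/k < ε.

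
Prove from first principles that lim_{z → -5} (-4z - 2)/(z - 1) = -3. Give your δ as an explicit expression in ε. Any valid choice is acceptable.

Let ε > 0 be given. We want δ > 0 with 0 < |z + 5| < δ ⇒ |(-4z - 2)/(z - 1) + 3| < ε.
Combining over a common denominator, (-4z - 2)/(z - 1) + 3 = [(-4z - 2)·(-6) − 18·(z - 1)] / [(-6)·(z - 1)] = 6(z + 5) / ((-6)(z - 1)).
So |(-4z - 2)/(z - 1) + 3| = 6|z + 5| / (6·|z − 1|).
Restrict δ ≤ 3. Then |z + 5| < 3 gives |z − 1| = |(z + 5) + (-6)| ≥ 6 − 3 = 3.
Hence |(-4z - 2)/(z - 1) + 3| < 6|z + 5|/(6·3) = (1/3)|z + 5|, which is < ε once |z + 5| < 3ε.
Take δ = min(3, 3ε). Then 0 < |z + 5| < δ forces both bounds, so |(-4z - 2)/(z - 1) + 3| < ε.

δ = min(3, 3ε)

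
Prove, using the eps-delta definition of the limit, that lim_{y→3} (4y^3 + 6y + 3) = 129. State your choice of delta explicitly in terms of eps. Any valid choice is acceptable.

Let eps > 0 be given. We want delta > 0 such that 0 < |y − 3| < delta implies |(4y^3 + 6y + 3) − 129| < eps.
(4y^3 + 6y + 3) − 129 = 4y^3 + 6y - 126 = (y − 3)(4y^2 + 12y + 42).
So |(4y^3 + 6y + 3) − 129| = |y − 3|·|4y^2 + 12y + 42|.
Assume first that |y − 3| < 1, so |y| < 4. Then |4y^2 + 12y + 42| ≤ 4·4^2 + 12·4 + 42 = 154.
Hence |(4y^3 + 6y + 3) − 129| ≤ 154|y − 3| < eps provided |y − 3| < eps/154.
Choosing delta = min(1, eps/154) ensures both conditions, hence |(4y^3 + 6y + 3) − 129| < eps.

delta = min(1, eps/154)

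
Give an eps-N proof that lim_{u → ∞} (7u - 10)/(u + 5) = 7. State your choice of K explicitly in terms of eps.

Let eps > 0. We seek K > 0 such that u > K implies |(7u - 10)/(u + 5) − 7| < eps.
(7u - 10)/(u + 5) − 7 = ((7u - 10) − 7(u + 5)) / ((u + 5)) = -45/((u + 5)).
For u > 0 we have u + 5 > u, so |(7u - 10)/(u + 5) − 7| = 45/((u + 5)) < 45/(u) = 45/u.
Thus |(7u - 10)/(u + 5) − 7| < eps whenever u > 45/eps.
Take K = 45/eps. If u > K then |(7u - 10)/(u + 5) − 7| < 45/u < eps.

K = 45/eps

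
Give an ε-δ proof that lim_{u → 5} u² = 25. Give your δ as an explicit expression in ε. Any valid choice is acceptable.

δ = min(1, ε/11)

Fix ε > 0. We seek δ > 0 with 0 < |u − 5| < δ ⇒ |u² − 25| < ε.
Factor: u² − 25 = (u − 5)(u + 5), so |u² − 25| = |u − 5|·|u + 5|.
Restrict δ ≤ 1. Then |u − 5| < 1 gives |u| < 6, so by the triangle inequality |u + 5| ≤ 6 + 5 = 11.
Hence |u² − 25| ≤ 11|u − 5|, which is < ε once |u − 5| < ε/11.
Take δ = min(1, ε/11). If 0 < |u − 5| < δ then both bounds hold and |u² − 25| ≤ 11|u − 5| < 11·(ε/11) = ε.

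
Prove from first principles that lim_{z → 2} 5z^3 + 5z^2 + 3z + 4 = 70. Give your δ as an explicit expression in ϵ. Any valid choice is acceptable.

δ = min(2, ϵ/173)

Suppose ϵ > 0. We want δ > 0 such that 0 < |z − 2| < δ implies |(5z^3 + 5z^2 + 3z + 4) − 70| < ϵ.
(5z^3 + 5z^2 + 3z + 4) − 70 = 5z^3 + 5z^2 + 3z - 66 = (z − 2)(5z^2 + 15z + 33).
So |(5z^3 + 5z^2 + 3z + 4) − 70| = |z − 2|·|5z^2 + 15z + 33|.
Require δ ≤ 2. Then |z − 2| < 2 gives |z| < 4, and by the triangle inequality |5z^2 + 15z + 33| ≤ 5·4^2 + 15·4 + 33 = 173.
Hence |(5z^3 + 5z^2 + 3z + 4) − 70| ≤ 173|z − 2| < ϵ provided |z − 2| < ϵ/173.
Take δ = min(2, ϵ/173). Then 0 < |z − 2| < δ gives both |z − 2| < 2 and |z − 2| < ϵ/173, so |(5z^3 + 5z^2 + 3z + 4) − 70| < ϵ.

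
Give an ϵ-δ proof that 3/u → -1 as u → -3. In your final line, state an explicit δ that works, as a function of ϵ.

δ = min(3/2, (3/2)ϵ)

Suppose ϵ > 0. We seek δ > 0 such that 0 < |u + 3| < δ implies |3/u + 1| < ϵ.
|3/u + 1| = 3·|-3 − u|/(3·|u|) = 3|u + 3|/(3|u|).
Restrict δ ≤ 3/2. Then |u + 3| < 3/2 gives |u| > 3/2, so 3|u| > 9/2.
Then |3/u + 1| < 3|u + 3|/(9/2), which is < ϵ when |u + 3| < (3/2)ϵ.
Take δ = min(3/2, (3/2)ϵ). Then 0 < |u + 3| < δ gives both |u + 3| < 3/2 and |u + 3| < (3/2)ϵ, so |3/u + 1| < ϵ.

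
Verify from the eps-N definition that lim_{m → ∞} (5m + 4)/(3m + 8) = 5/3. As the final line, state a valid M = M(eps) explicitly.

M = (28/9)/eps

Suppose eps > 0. For m ≥ 1, |(5m + 4)/(3m + 8) − (5/3)| = |-28|/(3(3m + 8)) = 28/(3(3m + 8)).
Since 3m + 8 ≥ 3m for m ≥ 1, this is ≤ 28/(3·3m) = (28/9)/m.
So |(5m + 4)/(3m + 8) − (5/3)| < eps whenever m > (28/9)/eps.
Take M = (28/9)/eps. If m > M then |(5m + 4)/(3m + 8) − (5/3)| ≤ (28/9)/m < eps.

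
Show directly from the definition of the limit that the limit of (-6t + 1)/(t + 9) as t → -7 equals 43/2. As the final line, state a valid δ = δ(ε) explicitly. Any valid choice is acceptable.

δ = min(1, (2/55)ε)

Suppose ε > 0. We want δ > 0 with 0 < |t + 7| < δ ⇒ |(-6t + 1)/(t + 9) − (43/2)| < ε.
Combining over a common denominator, (-6t + 1)/(t + 9) − (43/2) = [(-6t + 1)·2 − 43·(t + 9)] / [2·(t + 9)] = -55(t + 7) / (2(t + 9)).
So |(-6t + 1)/(t + 9) − (43/2)| = 55|t + 7| / (2·|t + 9|).
Restrict δ ≤ 1. Then |t + 7| < 1 gives |t + 9| = |(t + 7) + 2| ≥ 2 − 1 = 1.
Hence |(-6t + 1)/(t + 9) − (43/2)| < 55|t + 7|/(2·1) = (55/2)|t + 7|, which is < ε once |t + 7| < (2/55)ε.
Take δ = min(1, (2/55)ε). Then 0 < |t + 7| < δ forces both bounds, so |(-6t + 1)/(t + 9) − (43/2)| < ε.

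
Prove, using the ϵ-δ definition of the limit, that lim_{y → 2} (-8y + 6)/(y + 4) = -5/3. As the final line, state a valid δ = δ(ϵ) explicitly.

δ = min(3, (9/19)ϵ)

Let ϵ > 0 be given. We want δ > 0 with 0 < |y − 2| < δ ⇒ |(-8y + 6)/(y + 4) + 5/3| < ϵ.
Combining over a common denominator, (-8y + 6)/(y + 4) + 5/3 = [(-8y + 6)·6 − (-10)·(y + 4)] / [6·(y + 4)] = -38(y − 2) / (6(y + 4)).
So |(-8y + 6)/(y + 4) + 5/3| = 38|y − 2| / (6·|y + 4|).
Require δ ≤ 3, so |y + 4| ≥ |6| − |y − 2| > 6 − 3 = 3.
Hence |(-8y + 6)/(y + 4) + 5/3| < 38|y − 2|/(6·3) = (19/9)|y − 2|, which is < ϵ once |y − 2| < (9/19)ϵ.
Take δ = min(3, (9/19)ϵ). Then 0 < |y − 2| < δ forces both bounds, so |(-8y + 6)/(y + 4) + 5/3| < ϵ.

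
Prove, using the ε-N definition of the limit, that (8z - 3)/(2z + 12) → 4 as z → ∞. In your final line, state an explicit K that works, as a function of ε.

K = (51/2)/ε

Let ε > 0. We seek K > 0 such that z > K implies |(8z - 3)/(2z + 12) − 4| < ε.
(8z - 3)/(2z + 12) − 4 = (2(8z - 3) − 8(2z + 12)) / (2(2z + 12)) = -102/(2(2z + 12)).
For z > 0 we have 2z + 12 > 2z, so |(8z - 3)/(2z + 12) − 4| = 102/(2(2z + 12)) < 102/(2·2z) = (51/2)/z.
Thus |(8z - 3)/(2z + 12) − 4| < ε whenever z > (51/2)/ε.
Take K = (51/2)/ε. If z > K then |(8z - 3)/(2z + 12) − 4| < (51/2)/z < ε.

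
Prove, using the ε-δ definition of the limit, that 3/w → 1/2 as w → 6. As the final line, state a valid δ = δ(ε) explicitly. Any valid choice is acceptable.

δ = min(3, 6ε)

Let ε > 0. We seek δ > 0 such that 0 < |w − 6| < δ implies |3/w − (1/2)| < ε.
|3/w − (1/2)| = 3·|6 − w|/(6·|w|) = 3|w − 6|/(6|w|).
Require δ ≤ 3 so that |w| > 6 − 3 = 3, hence 6|w| > 18.
Then |3/w − (1/2)| < 3|w − 6|/18, which is < ε when |w − 6| < 6ε.
Take δ = min(3, 6ε). Then 0 < |w − 6| < δ gives both |w − 6| < 3 and |w − 6| < 6ε, so |3/w − (1/2)| < ε.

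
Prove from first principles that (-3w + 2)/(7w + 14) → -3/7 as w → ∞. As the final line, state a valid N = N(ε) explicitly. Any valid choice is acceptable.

N = (8/7)/ε

Let ε > 0. We seek N > 0 such that w > N implies |(-3w + 2)/(7w + 14) + 3/7| < ε.
(-3w + 2)/(7w + 14) + 3/7 = (7(-3w + 2) − (-3)(7w + 14)) / (7(7w + 14)) = 56/(7(7w + 14)).
For w > 0 we have 7w + 14 > 7w, so |(-3w + 2)/(7w + 14) + 3/7| = 56/(7(7w + 14)) < 56/(7·7w) = (8/7)/w.
Thus |(-3w + 2)/(7w + 14) + 3/7| < ε whenever w > (8/7)/ε.
Take N = (8/7)/ε. If w > N then |(-3w + 2)/(7w + 14) + 3/7| < (8/7)/w < ε.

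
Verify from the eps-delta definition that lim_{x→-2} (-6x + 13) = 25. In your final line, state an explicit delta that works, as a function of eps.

delta = eps/6

Let eps > 0. We need delta > 0 so that 0 < |x + 2| < delta implies |(-6x + 13) − 25| < eps.
|(-6x + 13) − 25| = |-6x - 12| = 6|x + 2|.
So 6|x + 2| < eps exactly when |x + 2| < eps/6.
Choosing delta = eps/6 gives |(-6x + 13) − 25| = 6|x + 2| < eps whenever |x + 2| < delta.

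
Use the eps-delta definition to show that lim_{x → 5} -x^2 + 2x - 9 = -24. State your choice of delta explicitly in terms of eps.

delta = min(1, eps/9)

Suppose eps > 0. We want delta > 0 such that 0 < |x − 5| < delta implies |(-x^2 + 2x - 9) + 24| < eps.
(-x^2 + 2x - 9) + 24 = -x^2 + 2x + 15 = (x − 5)(-x - 3).
So |(-x^2 + 2x - 9) + 24| = |x − 5|·|-x - 3|.
Require delta ≤ 1. Then |x − 5| < 1 gives |x| < 6, and by the triangle inequality |-x - 3| ≤ 6 + 3 = 9.
Hence |(-x^2 + 2x - 9) + 24| ≤ 9|x − 5| < eps provided |x − 5| < eps/9.
Take delta = min(1, eps/9). Then 0 < |x − 5| < delta gives both |x − 5| < 1 and |x − 5| < eps/9, so |(-x^2 + 2x - 9) + 24| < eps.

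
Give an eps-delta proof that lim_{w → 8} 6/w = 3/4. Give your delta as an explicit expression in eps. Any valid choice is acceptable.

Let eps > 0 be given. We seek delta > 0 such that 0 < |w − 8| < delta implies |6/w − (3/4)| < eps.
|6/w − (3/4)| = 6·|8 − w|/(8·|w|) = 6|w − 8|/(8|w|).
Restrict delta ≤ 4. Then |w − 8| < 4 gives |w| > 4, so 8|w| > 32.
Then |6/w − (3/4)| < 6|w − 8|/32, which is < eps when |w − 8| < (16/3)eps.
Take delta = min(4, (16/3)eps). Then 0 < |w − 8| < delta gives both |w − 8| < 4 and |w − 8| < (16/3)eps, so |6/w − (3/4)| < eps.

delta = min(4, (16/3)eps)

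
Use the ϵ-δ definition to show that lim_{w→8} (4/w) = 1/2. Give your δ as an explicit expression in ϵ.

Let ϵ > 0. We seek δ > 0 such that 0 < |w − 8| < δ implies |4/w − (1/2)| < ϵ.
|4/w − (1/2)| = 4·|8 − w|/(8·|w|) = 4|w − 8|/(8|w|).
Restrict δ ≤ 4. Then |w − 8| < 4 gives |w| > 4, so 8|w| > 32.
Then |4/w − (1/2)| < 4|w − 8|/32, which is < ϵ when |w − 8| < 8ϵ.
Take δ = min(4, 8ϵ). Then 0 < |w − 8| < δ gives both |w − 8| < 4 and |w − 8| < 8ϵ, so |4/w − (1/2)| < ϵ.

δ = min(4, 8ϵ)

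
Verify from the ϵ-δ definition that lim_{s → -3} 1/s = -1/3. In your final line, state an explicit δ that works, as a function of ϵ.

δ = min(3/2, (9/2)ϵ)

Suppose ϵ > 0. We seek δ > 0 such that 0 < |s + 3| < δ implies |1/s + 1/3| < ϵ.
|1/s + 1/3| = |-3 − s|/(3·|s|) = |s + 3|/(3|s|).
Restrict δ ≤ 3/2. Then |s + 3| < 3/2 gives |s| > 3/2, so 3|s| > 9/2.
Then |1/s + 1/3| < |s + 3|/(9/2), which is < ϵ when |s + 3| < (9/2)ϵ.
Take δ = min(3/2, (9/2)ϵ). Then 0 < |s + 3| < δ gives both |s + 3| < 3/2 and |s + 3| < (9/2)ϵ, so |1/s + 1/3| < ϵ.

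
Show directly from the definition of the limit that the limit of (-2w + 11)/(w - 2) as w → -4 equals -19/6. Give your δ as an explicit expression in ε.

δ = min(3, (18/7)ε)

Let ε > 0. We want δ > 0 with 0 < |w + 4| < δ ⇒ |(-2w + 11)/(w - 2) + 19/6| < ε.
Combining over a common denominator, (-2w + 11)/(w - 2) + 19/6 = [(-2w + 11)·(-6) − 19·(w - 2)] / [(-6)·(w - 2)] = -7(w + 4) / ((-6)(w - 2)).
So |(-2w + 11)/(w - 2) + 19/6| = 7|w + 4| / (6·|w − 2|).
Require δ ≤ 3, so |w − 2| ≥ |-6| − |w + 4| > 6 − 3 = 3.
Hence |(-2w + 11)/(w - 2) + 19/6| < 7|w + 4|/(6·3) = (7/18)|w + 4|, which is < ε once |w + 4| < (18/7)ε.
Take δ = min(3, (18/7)ε). Then 0 < |w + 4| < δ forces both bounds, so |(-2w + 11)/(w - 2) + 19/6| < ε.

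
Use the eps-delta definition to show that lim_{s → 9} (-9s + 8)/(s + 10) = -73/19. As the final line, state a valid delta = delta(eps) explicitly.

delta = min(19/2, (361/196)eps)

Let eps > 0 be given. We want delta > 0 with 0 < |s − 9| < delta ⇒ |(-9s + 8)/(s + 10) + 73/19| < eps.
Combining over a common denominator, (-9s + 8)/(s + 10) + 73/19 = [(-9s + 8)·19 − (-73)·(s + 10)] / [19·(s + 10)] = -98(s − 9) / (19(s + 10)).
So |(-9s + 8)/(s + 10) + 73/19| = 98|s − 9| / (19·|s + 10|).
Restrict delta ≤ 19/2. Then |s − 9| < 19/2 gives |s + 10| = |(s − 9) + 19| ≥ 19 − 19/2 = 19/2.
Hence |(-9s + 8)/(s + 10) + 73/19| < 98|s − 9|/(19·(19/2)) = (196/361)|s − 9|, which is < eps once |s − 9| < (361/196)eps.
Take delta = min(19/2, (361/196)eps). Then 0 < |s − 9| < delta forces both bounds, so |(-9s + 8)/(s + 10) + 73/19| < eps.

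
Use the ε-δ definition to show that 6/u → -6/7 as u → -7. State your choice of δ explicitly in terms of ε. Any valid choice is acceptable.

δ = min(7/2, (49/12)ε)

Fix ε > 0. We seek δ > 0 such that 0 < |u + 7| < δ implies |6/u + 6/7| < ε.
|6/u + 6/7| = 6·|-7 − u|/(7·|u|) = 6|u + 7|/(7|u|).
Require δ ≤ 7/2 so that |u| > 7 − 7/2 = 7/2, hence 7|u| > 49/2.
Then |6/u + 6/7| < 6|u + 7|/(49/2), which is < ε when |u + 7| < (49/12)ε.
Take δ = min(7/2, (49/12)ε). Then 0 < |u + 7| < δ gives both |u + 7| < 7/2 and |u + 7| < (49/12)ε, so |6/u + 6/7| < ε.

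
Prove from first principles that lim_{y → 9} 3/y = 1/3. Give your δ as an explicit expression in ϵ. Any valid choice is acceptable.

Let ϵ > 0. We seek δ > 0 such that 0 < |y − 9| < δ implies |3/y − (1/3)| < ϵ.
|3/y − (1/3)| = 3·|9 − y|/(9·|y|) = 3|y − 9|/(9|y|).
Restrict δ ≤ 9/2. Then |y − 9| < 9/2 gives |y| > 9/2, so 9|y| > 81/2.
Then |3/y − (1/3)| < 3|y − 9|/(81/2), which is < ϵ when |y − 9| < (27/2)ϵ.
Take δ = min(9/2, (27/2)ϵ). Then 0 < |y − 9| < δ gives both |y − 9| < 9/2 and |y − 9| < (27/2)ϵ, so |3/y − (1/3)| < ϵ.

δ = min(9/2, (27/2)ϵ)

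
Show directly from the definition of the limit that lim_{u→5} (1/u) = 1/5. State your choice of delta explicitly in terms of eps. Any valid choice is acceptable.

Suppose eps > 0. We seek delta > 0 such that 0 < |u − 5| < delta implies |1/u − (1/5)| < eps.
|1/u − (1/5)| = |5 − u|/(5·|u|) = |u − 5|/(5|u|).
Restrict delta ≤ 5/2. Then |u − 5| < 5/2 gives |u| > 5/2, so 5|u| > 25/2.
Then |1/u − (1/5)| < |u − 5|/(25/2), which is < eps when |u − 5| < (25/2)eps.
Take delta = min(5/2, (25/2)eps). Then 0 < |u − 5| < delta gives both |u − 5| < 5/2 and |u − 5| < (25/2)eps, so |1/u − (1/5)| < eps.

delta = min(5/2, (25/2)eps)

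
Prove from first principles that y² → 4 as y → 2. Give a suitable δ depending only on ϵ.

Let ϵ > 0. We seek δ > 0 with 0 < |y − 2| < δ ⇒ |y² − 4| < ϵ.
Factor: y² − 4 = (y − 2)(y + 2), so |y² − 4| = |y − 2|·|y + 2|.
Impose δ ≤ 1 so that |y| < 3; then |y + 2| ≤ 5.
Hence |y² − 4| ≤ 5|y − 2|, which is < ϵ once |y − 2| < ϵ/5.
Take δ = min(1, ϵ/5). If 0 < |y − 2| < δ then both bounds hold and |y² − 4| ≤ 5|y − 2| < 5·(ϵ/5) = ϵ.

δ = min(1, ϵ/5)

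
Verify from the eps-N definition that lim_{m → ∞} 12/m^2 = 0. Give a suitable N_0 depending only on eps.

N_0 = (12/eps)^{1/2}

Let eps > 0. For m ≥ 1, |12/m^2 − 0| = 12/m^2.
12/m^2 < eps ⇔ m^2 > 12/eps ⇔ m > (12/eps)^{1/2}.
Take N_0 = (12/eps)^{1/2}. Then m > N_0 implies 12/m^2 < eps.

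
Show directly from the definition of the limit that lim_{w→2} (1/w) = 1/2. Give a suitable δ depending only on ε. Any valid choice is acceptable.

Suppose ε > 0. We seek δ > 0 such that 0 < |w − 2| < δ implies |1/w − (1/2)| < ε.
|1/w − (1/2)| = |2 − w|/(2·|w|) = |w − 2|/(2|w|).
Restrict δ ≤ 1. Then |w − 2| < 1 gives |w| > 1, so 2|w| > 2.
Then |1/w − (1/2)| < |w − 2|/2, which is < ε when |w − 2| < 2ε.
Take δ = min(1, 2ε). Then 0 < |w − 2| < δ gives both |w − 2| < 1 and |w − 2| < 2ε, so |1/w − (1/2)| < ε.

δ = min(1, 2ε)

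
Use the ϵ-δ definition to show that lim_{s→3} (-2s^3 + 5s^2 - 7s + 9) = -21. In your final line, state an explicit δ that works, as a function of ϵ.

Suppose ϵ > 0. We want δ > 0 such that 0 < |s − 3| < δ implies |(-2s^3 + 5s^2 - 7s + 9) + 21| < ϵ.
(-2s^3 + 5s^2 - 7s + 9) + 21 = -2s^3 + 5s^2 - 7s + 30 = (s − 3)(-2s^2 - s - 10).
So |(-2s^3 + 5s^2 - 7s + 9) + 21| = |s − 3|·|-2s^2 - s - 10|.
Require δ ≤ 1. Then |s − 3| < 1 gives |s| < 4, and by the triangle inequality |-2s^2 - s - 10| ≤ 2·4^2 + 4 + 10 = 46.
Hence |(-2s^3 + 5s^2 - 7s + 9) + 21| ≤ 46|s − 3| < ϵ provided |s − 3| < ϵ/46.
Choosing δ = min(1, ϵ/46) ensures both conditions, hence |(-2s^3 + 5s^2 - 7s + 9) + 21| < ϵ.

δ = min(1, ϵ/46)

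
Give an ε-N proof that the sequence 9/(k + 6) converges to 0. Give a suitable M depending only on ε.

M = 9/ε

Let ε > 0 be given. For k ≥ 1, |9/(k + 6) − 0| = 9/(k + 6) ≤ 9/k.
We need 9/k < ε, i.e. k > 9/ε.
Take M = 9/ε. If k > M then |9/(k + 6)| ≤ 9/k < ε.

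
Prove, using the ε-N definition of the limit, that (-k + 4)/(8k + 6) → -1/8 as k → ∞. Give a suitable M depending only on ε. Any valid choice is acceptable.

Suppose ε > 0. For k ≥ 1, |(-k + 4)/(8k + 6) + 1/8| = |38|/(8(8k + 6)) = 38/(8(8k + 6)).
Since 8k + 6 ≥ 8k for k ≥ 1, this is ≤ 38/(8·8k) = (19/32)/k.
So |(-k + 4)/(8k + 6) + 1/8| < ε whenever k > (19/32)/ε.
Take M = (19/32)/ε. If k > M then |(-k + 4)/(8k + 6) + 1/8| ≤ (19/32)/k < ε.

M = (19/32)/ε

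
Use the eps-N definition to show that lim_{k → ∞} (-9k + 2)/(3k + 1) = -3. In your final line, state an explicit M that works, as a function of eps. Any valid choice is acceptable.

M = (5/3)/eps

Let eps > 0. For k ≥ 1, |(-9k + 2)/(3k + 1) + 3| = |15|/(3(3k + 1)) = 15/(3(3k + 1)).
Since 3k + 1 ≥ 3k for k ≥ 1, this is ≤ 15/(3·3k) = (5/3)/k.
So |(-9k + 2)/(3k + 1) + 3| < eps whenever k > (5/3)/eps.
Take M = (5/3)/eps. If k > M then |(-9k + 2)/(3k + 1) + 3| ≤ (5/3)/k < eps.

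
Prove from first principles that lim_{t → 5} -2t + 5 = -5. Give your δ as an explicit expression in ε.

Let ε > 0 be given. We need δ > 0 so that 0 < |t − 5| < δ implies |(-2t + 5) + 5| < ε.
Since (-2t + 5) + 5 = -2(t − 5), we have |(-2t + 5) + 5| = 2|t − 5|.
Thus it suffices that |t − 5| < ε/2.
Take δ = ε/2. If 0 < |t − 5| < δ then |(-2t + 5) + 5| = 2|t − 5| < 2·(ε/2) = ε.

δ = ε/2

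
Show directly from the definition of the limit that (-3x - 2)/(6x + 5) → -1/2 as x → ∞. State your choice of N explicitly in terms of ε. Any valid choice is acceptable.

Fix ε > 0. We seek N > 0 such that x > N implies |(-3x - 2)/(6x + 5) + 1/2| < ε.
(-3x - 2)/(6x + 5) + 1/2 = (6(-3x - 2) − (-3)(6x + 5)) / (6(6x + 5)) = 3/(6(6x + 5)).
For x > 0 we have 6x + 5 > 6x, so |(-3x - 2)/(6x + 5) + 1/2| = 3/(6(6x + 5)) < 3/(6·6x) = (1/12)/x.
Thus |(-3x - 2)/(6x + 5) + 1/2| < ε whenever x > (1/12)/ε.
Take N = (1/12)/ε. If x > N then |(-3x - 2)/(6x + 5) + 1/2| < (1/12)/x < ε.

N = (1/12)/ε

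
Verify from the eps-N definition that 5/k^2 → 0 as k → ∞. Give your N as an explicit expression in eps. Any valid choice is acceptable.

N = (5/eps)^{1/2}

Fix eps > 0. For k ≥ 1, |5/k^2 − 0| = 5/k^2.
5/k^2 < eps ⇔ k^2 > 5/eps ⇔ k > (5/eps)^{1/2}.
Take N = (5/eps)^{1/2}. Then k > N implies 5/k^2 < eps.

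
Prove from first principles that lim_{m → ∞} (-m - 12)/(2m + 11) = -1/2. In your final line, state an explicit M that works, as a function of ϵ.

M = (13/4)/ϵ

Let ϵ > 0. For m ≥ 1, |(-m - 12)/(2m + 11) + 1/2| = |-13|/(2(2m + 11)) = 13/(2(2m + 11)).
Since 2m + 11 ≥ 2m for m ≥ 1, this is ≤ 13/(2·2m) = (13/4)/m.
So |(-m - 12)/(2m + 11) + 1/2| < ϵ whenever m > (13/4)/ϵ.
Take M = (13/4)/ϵ. If m > M then |(-m - 12)/(2m + 11) + 1/2| ≤ (13/4)/m < ϵ.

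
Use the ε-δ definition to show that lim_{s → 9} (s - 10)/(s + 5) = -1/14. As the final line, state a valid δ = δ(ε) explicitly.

δ = min(7, (98/15)ε)

Fix ε > 0. We want δ > 0 with 0 < |s − 9| < δ ⇒ |(s - 10)/(s + 5) + 1/14| < ε.
Combining over a common denominator, (s - 10)/(s + 5) + 1/14 = [(s - 10)·14 − (-1)·(s + 5)] / [14·(s + 5)] = 15(s − 9) / (14(s + 5)).
So |(s - 10)/(s + 5) + 1/14| = 15|s − 9| / (14·|s + 5|).
Require δ ≤ 7, so |s + 5| ≥ |14| − |s − 9| > 14 − 7 = 7.
Hence |(s - 10)/(s + 5) + 1/14| < 15|s − 9|/(14·7) = (15/98)|s − 9|, which is < ε once |s − 9| < (98/15)ε.
Take δ = min(7, (98/15)ε). Then 0 < |s − 9| < δ forces both bounds, so |(s - 10)/(s + 5) + 1/14| < ε.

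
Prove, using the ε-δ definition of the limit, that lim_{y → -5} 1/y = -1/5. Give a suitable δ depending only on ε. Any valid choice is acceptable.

Let ε > 0 be given. We seek δ > 0 such that 0 < |y + 5| < δ implies |1/y + 1/5| < ε.
|1/y + 1/5| = |-5 − y|/(5·|y|) = |y + 5|/(5|y|).
Require δ ≤ 5/2 so that |y| > 5 − 5/2 = 5/2, hence 5|y| > 25/2.
Then |1/y + 1/5| < |y + 5|/(25/2), which is < ε when |y + 5| < (25/2)ε.
Take δ = min(5/2, (25/2)ε). Then 0 < |y + 5| < δ gives both |y + 5| < 5/2 and |y + 5| < (25/2)ε, so |1/y + 1/5| < ε.

δ = min(5/2, (25/2)ε)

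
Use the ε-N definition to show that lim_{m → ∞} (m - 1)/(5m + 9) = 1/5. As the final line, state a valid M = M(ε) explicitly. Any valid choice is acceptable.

Let ε > 0. For m ≥ 1, |(m - 1)/(5m + 9) − (1/5)| = |-14|/(5(5m + 9)) = 14/(5(5m + 9)).
Since 5m + 9 ≥ 5m for m ≥ 1, this is ≤ 14/(5·5m) = (14/25)/m.
So |(m - 1)/(5m + 9) − (1/5)| < ε whenever m > (14/25)/ε.
Take M = (14/25)/ε. If m > M then |(m - 1)/(5m + 9) − (1/5)| ≤ (14/25)/m < ε.

M = (14/25)/ε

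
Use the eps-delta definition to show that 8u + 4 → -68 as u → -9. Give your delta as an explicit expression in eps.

Suppose eps > 0. We need delta > 0 so that 0 < |u + 9| < delta implies |(8u + 4) + 68| < eps.
Since (8u + 4) + 68 = 8(u + 9), we have |(8u + 4) + 68| = 8|u + 9|.
So 8|u + 9| < eps exactly when |u + 9| < eps/8.
Take delta = eps/8. If 0 < |u + 9| < delta then |(8u + 4) + 68| = 8|u + 9| < 8·(eps/8) = eps.

delta = eps/8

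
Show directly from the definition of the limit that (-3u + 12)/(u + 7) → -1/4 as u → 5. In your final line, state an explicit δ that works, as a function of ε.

Let ε > 0 be given. We want δ > 0 with 0 < |u − 5| < δ ⇒ |(-3u + 12)/(u + 7) + 1/4| < ε.
Combining over a common denominator, (-3u + 12)/(u + 7) + 1/4 = [(-3u + 12)·12 − (-3)·(u + 7)] / [12·(u + 7)] = -33(u − 5) / (12(u + 7)).
So |(-3u + 12)/(u + 7) + 1/4| = 33|u − 5| / (12·|u + 7|).
Require δ ≤ 6, so |u + 7| ≥ |12| − |u − 5| > 12 − 6 = 6.
Hence |(-3u + 12)/(u + 7) + 1/4| < 33|u − 5|/(12·6) = (11/24)|u − 5|, which is < ε once |u − 5| < (24/11)ε.
Take δ = min(6, (24/11)ε). Then 0 < |u − 5| < δ forces both bounds, so |(-3u + 12)/(u + 7) + 1/4| < ε.

δ = min(6, (24/11)ε)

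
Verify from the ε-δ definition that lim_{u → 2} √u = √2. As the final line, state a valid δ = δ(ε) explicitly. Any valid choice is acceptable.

δ = min(2, √2·ε)

Let ε > 0. We want δ > 0 such that 0 < |u − 2| < δ implies |√u − √2| < ε.
Multiplying by the conjugate, |√u − √2| = |u − 2|/(√u + √2).
Restrict δ ≤ 2 so that |u − 2| < 2 forces u > 0, and then √u + √2 > √2.
Hence |√u − √2| < |u − 2|/√2, which is < ε once |u − 2| < √2·ε.
Take δ = min(2, √2·ε). If 0 < |u − 2| < δ then u > 0 and |√u − √2| < |u − 2|/√2 < ε.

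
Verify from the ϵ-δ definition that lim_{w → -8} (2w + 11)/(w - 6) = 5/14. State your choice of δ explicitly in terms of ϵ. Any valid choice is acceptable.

δ = min(7, (98/23)ϵ)

Fix ϵ > 0. We want δ > 0 with 0 < |w + 8| < δ ⇒ |(2w + 11)/(w - 6) − (5/14)| < ϵ.
Combining over a common denominator, (2w + 11)/(w - 6) − (5/14) = [(2w + 11)·(-14) − (-5)·(w - 6)] / [(-14)·(w - 6)] = -23(w + 8) / ((-14)(w - 6)).
So |(2w + 11)/(w - 6) − (5/14)| = 23|w + 8| / (14·|w − 6|).
Restrict δ ≤ 7. Then |w + 8| < 7 gives |w − 6| = |(w + 8) + (-14)| ≥ 14 − 7 = 7.
Hence |(2w + 11)/(w - 6) − (5/14)| < 23|w + 8|/(14·7) = (23/98)|w + 8|, which is < ϵ once |w + 8| < (98/23)ϵ.
Take δ = min(7, (98/23)ϵ). Then 0 < |w + 8| < δ forces both bounds, so |(2w + 11)/(w - 6) − (5/14)| < ϵ.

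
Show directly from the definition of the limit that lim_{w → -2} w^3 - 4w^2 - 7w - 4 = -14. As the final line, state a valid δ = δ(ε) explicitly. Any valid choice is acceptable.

Suppose ε > 0. We want δ > 0 such that 0 < |w + 2| < δ implies |(w^3 - 4w^2 - 7w - 4) + 14| < ε.
(w^3 - 4w^2 - 7w - 4) + 14 = w^3 - 4w^2 - 7w + 10 = (w + 2)(w^2 - 6w + 5).
So |(w^3 - 4w^2 - 7w - 4) + 14| = |w + 2|·|w^2 - 6w + 5|.
Require δ ≤ 2. Then |w + 2| < 2 gives |w| < 4, and by the triangle inequality |w^2 - 6w + 5| ≤ 4^2 + 6·4 + 5 = 45.
Hence |(w^3 - 4w^2 - 7w - 4) + 14| ≤ 45|w + 2| < ε provided |w + 2| < ε/45.
Choosing δ = min(2, ε/45) ensures both conditions, hence |(w^3 - 4w^2 - 7w - 4) + 14| < ε.

δ = min(2, ε/45)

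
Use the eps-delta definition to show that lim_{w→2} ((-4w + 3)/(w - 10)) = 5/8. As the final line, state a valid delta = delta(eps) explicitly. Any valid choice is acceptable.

Fix eps > 0. We want delta > 0 with 0 < |w − 2| < delta ⇒ |(-4w + 3)/(w - 10) − (5/8)| < eps.
Combining over a common denominator, (-4w + 3)/(w - 10) − (5/8) = [(-4w + 3)·(-8) − (-5)·(w - 10)] / [(-8)·(w - 10)] = 37(w − 2) / ((-8)(w - 10)).
So |(-4w + 3)/(w - 10) − (5/8)| = 37|w − 2| / (8·|w − 10|).
Restrict delta ≤ 4. Then |w − 2| < 4 gives |w − 10| = |(w − 2) + (-8)| ≥ 8 − 4 = 4.
Hence |(-4w + 3)/(w - 10) − (5/8)| < 37|w − 2|/(8·4) = (37/32)|w − 2|, which is < eps once |w − 2| < (32/37)eps.
Take delta = min(4, (32/37)eps). Then 0 < |w − 2| < delta forces both bounds, so |(-4w + 3)/(w - 10) − (5/8)| < eps.

delta = min(4, (32/37)eps)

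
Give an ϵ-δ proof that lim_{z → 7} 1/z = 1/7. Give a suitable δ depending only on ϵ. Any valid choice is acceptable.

Suppose ϵ > 0. We seek δ > 0 such that 0 < |z − 7| < δ implies |1/z − (1/7)| < ϵ.
|1/z − (1/7)| = |7 − z|/(7·|z|) = |z − 7|/(7|z|).
Require δ ≤ 7/2 so that |z| > 7 − 7/2 = 7/2, hence 7|z| > 49/2.
Then |1/z − (1/7)| < |z − 7|/(49/2), which is < ϵ when |z − 7| < (49/2)ϵ.
Take δ = min(7/2, (49/2)ϵ). Then 0 < |z − 7| < δ gives both |z − 7| < 7/2 and |z − 7| < (49/2)ϵ, so |1/z − (1/7)| < ϵ.

δ = min(7/2, (49/2)ϵ)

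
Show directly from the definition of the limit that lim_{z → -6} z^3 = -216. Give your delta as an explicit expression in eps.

delta = min(2, eps/148)

Suppose eps > 0. We seek delta > 0 with 0 < |z + 6| < delta ⇒ |z^3 + 216| < eps.
Factor: z^3 + 216 = (z + 6)(z^2 - 6z + 36), so |z^3 + 216| = |z + 6|·|z^2 - 6z + 36|.
Impose delta ≤ 2 so that |z| < 8; then |z^2 - 6z + 36| ≤ 148.
Hence |z^3 + 216| ≤ 148|z + 6|, which is < eps once |z + 6| < eps/148.
Take delta = min(2, eps/148). If 0 < |z + 6| < delta then both bounds hold and |z^3 + 216| ≤ 148|z + 6| < 148·(eps/148) = eps.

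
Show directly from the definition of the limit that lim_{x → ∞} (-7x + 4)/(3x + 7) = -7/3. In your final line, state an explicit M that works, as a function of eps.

Fix eps > 0. We seek M > 0 such that x > M implies |(-7x + 4)/(3x + 7) + 7/3| < eps.
(-7x + 4)/(3x + 7) + 7/3 = (3(-7x + 4) − (-7)(3x + 7)) / (3(3x + 7)) = 61/(3(3x + 7)).
For x > 0 we have 3x + 7 > 3x, so |(-7x + 4)/(3x + 7) + 7/3| = 61/(3(3x + 7)) < 61/(3·3x) = (61/9)/x.
Thus |(-7x + 4)/(3x + 7) + 7/3| < eps whenever x > (61/9)/eps.
Take M = (61/9)/eps. If x > M then |(-7x + 4)/(3x + 7) + 7/3| < (61/9)/x < eps.

M = (61/9)/eps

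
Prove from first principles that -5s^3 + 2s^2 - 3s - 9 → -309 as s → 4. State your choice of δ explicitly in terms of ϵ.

Suppose ϵ > 0. We want δ > 0 such that 0 < |s − 4| < δ implies |(-5s^3 + 2s^2 - 3s - 9) + 309| < ϵ.
(-5s^3 + 2s^2 - 3s - 9) + 309 = -5s^3 + 2s^2 - 3s + 300 = (s − 4)(-5s^2 - 18s - 75).
So |(-5s^3 + 2s^2 - 3s - 9) + 309| = |s − 4|·|-5s^2 - 18s - 75|.
Assume first that |s − 4| < 1, so |s| < 5. Then |-5s^2 - 18s - 75| ≤ 5·5^2 + 18·5 + 75 = 290.
Hence |(-5s^3 + 2s^2 - 3s - 9) + 309| ≤ 290|s − 4| < ϵ provided |s − 4| < ϵ/290.
Choosing δ = min(1, ϵ/290) ensures both conditions, hence |(-5s^3 + 2s^2 - 3s - 9) + 309| < ϵ.

δ = min(1, ϵ/290)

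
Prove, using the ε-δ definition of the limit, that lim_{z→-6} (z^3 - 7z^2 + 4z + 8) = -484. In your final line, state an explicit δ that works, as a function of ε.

δ = min(2, ε/250)

Let ε > 0. We want δ > 0 such that 0 < |z + 6| < δ implies |(z^3 - 7z^2 + 4z + 8) + 484| < ε.
(z^3 - 7z^2 + 4z + 8) + 484 = z^3 - 7z^2 + 4z + 492 = (z + 6)(z^2 - 13z + 82).
So |(z^3 - 7z^2 + 4z + 8) + 484| = |z + 6|·|z^2 - 13z + 82|.
Assume first that |z + 6| < 2, so |z| < 8. Then |z^2 - 13z + 82| ≤ 8^2 + 13·8 + 82 = 250.
Hence |(z^3 - 7z^2 + 4z + 8) + 484| ≤ 250|z + 6| < ε provided |z + 6| < ε/250.
Take δ = min(2, ε/250). Then 0 < |z + 6| < δ gives both |z + 6| < 2 and |z + 6| < ε/250, so |(z^3 - 7z^2 + 4z + 8) + 484| < ε.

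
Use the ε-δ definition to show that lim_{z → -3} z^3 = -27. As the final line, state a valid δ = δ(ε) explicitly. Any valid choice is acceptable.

Let ε > 0. We seek δ > 0 with 0 < |z + 3| < δ ⇒ |z^3 + 27| < ε.
Factor: z^3 + 27 = (z + 3)(z^2 - 3z + 9), so |z^3 + 27| = |z + 3|·|z^2 - 3z + 9|.
Restrict δ ≤ 1. Then |z + 3| < 1 gives |z| < 4, so by the triangle inequality |z^2 - 3z + 9| ≤ 4^2 + 3·4 + 9 = 37.
Hence |z^3 + 27| ≤ 37|z + 3|, which is < ε once |z + 3| < ε/37.
Take δ = min(1, ε/37). If 0 < |z + 3| < δ then both bounds hold and |z^3 + 27| ≤ 37|z + 3| < 37·(ε/37) = ε.

δ = min(1, ε/37)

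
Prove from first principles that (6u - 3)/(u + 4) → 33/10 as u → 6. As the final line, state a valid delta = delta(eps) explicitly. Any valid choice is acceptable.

Let eps > 0 be given. We want delta > 0 with 0 < |u − 6| < delta ⇒ |(6u - 3)/(u + 4) − (33/10)| < eps.
Combining over a common denominator, (6u - 3)/(u + 4) − (33/10) = [(6u - 3)·10 − 33·(u + 4)] / [10·(u + 4)] = 27(u − 6) / (10(u + 4)).
So |(6u - 3)/(u + 4) − (33/10)| = 27|u − 6| / (10·|u + 4|).
Require delta ≤ 5, so |u + 4| ≥ |10| − |u − 6| > 10 − 5 = 5.
Hence |(6u - 3)/(u + 4) − (33/10)| < 27|u − 6|/(10·5) = (27/50)|u − 6|, which is < eps once |u − 6| < (50/27)eps.
Take delta = min(5, (50/27)eps). Then 0 < |u − 6| < delta forces both bounds, so |(6u - 3)/(u + 4) − (33/10)| < eps.

delta = min(5, (50/27)eps)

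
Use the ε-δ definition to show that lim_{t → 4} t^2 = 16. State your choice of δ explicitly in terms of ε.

Let ε > 0. We seek δ > 0 with 0 < |t − 4| < δ ⇒ |t^2 − 16| < ε.
Factor: t^2 − 16 = (t − 4)(t + 4), so |t^2 − 16| = |t − 4|·|t + 4|.
Impose δ ≤ 1 so that |t| < 5; then |t + 4| ≤ 9.
Hence |t^2 − 16| ≤ 9|t − 4|, which is < ε once |t − 4| < ε/9.
Take δ = min(1, ε/9). If 0 < |t − 4| < δ then both bounds hold and |t^2 − 16| ≤ 9|t − 4| < 9·(ε/9) = ε.

δ = min(1, ε/9)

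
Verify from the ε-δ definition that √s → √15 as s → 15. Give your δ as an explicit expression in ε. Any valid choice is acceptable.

δ = min(15, √15·ε)

Let ε > 0 be given. We want δ > 0 such that 0 < |s − 15| < δ implies |√s − √15| < ε.
Rationalise: √s − √15 = (s − 15)/(√s + √15), so |√s − √15| = |s − 15|/(√s + √15).
Restrict δ ≤ 15 so that |s − 15| < 15 forces s > 0, and then √s + √15 > √15.
Hence |√s − √15| < |s − 15|/√15, which is < ε once |s − 15| < √15·ε.
Take δ = min(15, √15·ε). If 0 < |s − 15| < δ then s > 0 and |√s − √15| < |s − 15|/√15 < ε.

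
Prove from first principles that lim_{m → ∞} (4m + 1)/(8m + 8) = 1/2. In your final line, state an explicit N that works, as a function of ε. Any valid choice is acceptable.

N = (3/8)/ε

Let ε > 0. For m ≥ 1, |(4m + 1)/(8m + 8) − (1/2)| = |-24|/(8(8m + 8)) = 24/(8(8m + 8)).
Since 8m + 8 ≥ 8m for m ≥ 1, this is ≤ 24/(8·8m) = (3/8)/m.
So |(4m + 1)/(8m + 8) − (1/2)| < ε whenever m > (3/8)/ε.
Take N = (3/8)/ε. If m > N then |(4m + 1)/(8m + 8) − (1/2)| ≤ (3/8)/m < ε.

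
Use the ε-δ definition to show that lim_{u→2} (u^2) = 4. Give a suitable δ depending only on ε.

Let ε > 0 be given. We seek δ > 0 with 0 < |u − 2| < δ ⇒ |u^2 − 4| < ε.
Factor: u^2 − 4 = (u − 2)(u + 2), so |u^2 − 4| = |u − 2|·|u + 2|.
Impose δ ≤ 1 so that |u| < 3; then |u + 2| ≤ 5.
Hence |u^2 − 4| ≤ 5|u − 2|, which is < ε once |u − 2| < ε/5.
Take δ = min(1, ε/5). If 0 < |u − 2| < δ then both bounds hold and |u^2 − 4| ≤ 5|u − 2| < 5·(ε/5) = ε.

δ = min(1, ε/5)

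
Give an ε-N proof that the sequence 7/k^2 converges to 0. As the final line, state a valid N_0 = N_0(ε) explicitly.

N_0 = (7/ε)^{1/2}

Fix ε > 0. For k ≥ 1, |7/k^2 − 0| = 7/k^2.
7/k^2 < ε ⇔ k^2 > 7/ε ⇔ k > (7/ε)^{1/2}.
Take N_0 = (7/ε)^{1/2}. Then k > N_0 implies 7/k^2 < ε.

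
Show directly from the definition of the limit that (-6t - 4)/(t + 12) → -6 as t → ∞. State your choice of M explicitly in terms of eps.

M = 68/eps

Let eps > 0 be given. We seek M > 0 such that t > M implies |(-6t - 4)/(t + 12) + 6| < eps.
(-6t - 4)/(t + 12) + 6 = ((-6t - 4) − (-6)(t + 12)) / ((t + 12)) = 68/((t + 12)).
For t > 0 we have t + 12 > t, so |(-6t - 4)/(t + 12) + 6| = 68/((t + 12)) < 68/(t) = 68/t.
Thus |(-6t - 4)/(t + 12) + 6| < eps whenever t > 68/eps.
Take M = 68/eps. If t > M then |(-6t - 4)/(t + 12) + 6| < 68/t < eps.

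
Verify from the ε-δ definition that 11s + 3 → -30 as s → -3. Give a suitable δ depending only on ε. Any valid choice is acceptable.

δ = ε/11

Let ε > 0 be given. We need δ > 0 so that 0 < |s + 3| < δ implies |(11s + 3) + 30| < ε.
|(11s + 3) + 30| = |11s + 33| = 11|s + 3|.
Thus it suffices that |s + 3| < ε/11.
Take δ = ε/11. If 0 < |s + 3| < δ then |(11s + 3) + 30| = 11|s + 3| < 11·(ε/11) = ε.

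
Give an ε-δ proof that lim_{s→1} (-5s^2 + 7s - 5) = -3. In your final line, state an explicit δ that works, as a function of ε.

δ = min(1, ε/12)

Suppose ε > 0. We want δ > 0 such that 0 < |s − 1| < δ implies |(-5s^2 + 7s - 5) + 3| < ε.
(-5s^2 + 7s - 5) + 3 = -5s^2 + 7s - 2 = (s − 1)(-5s + 2).
So |(-5s^2 + 7s - 5) + 3| = |s − 1|·|-5s + 2|.
Assume first that |s − 1| < 1, so |s| < 2. Then |-5s + 2| ≤ 5·2 + 2 = 12.
Hence |(-5s^2 + 7s - 5) + 3| ≤ 12|s − 1| < ε provided |s − 1| < ε/12.
Choosing δ = min(1, ε/12) ensures both conditions, hence |(-5s^2 + 7s - 5) + 3| < ε.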